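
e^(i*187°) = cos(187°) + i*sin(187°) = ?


cos(187°) = -0.9925
sin(187°) = -0.1219

e^(i*187°) = -0.9925 - 0.1219i


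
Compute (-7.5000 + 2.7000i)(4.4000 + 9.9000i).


Real = -7.5*4.4 - 2.7*9.9 = -33 - 26.73 = -59.73
Imag = -7.5*9.9 + 4.4*2.7 = -74.25 + 11.88 = -62.37

-59.7300 - 62.3700i


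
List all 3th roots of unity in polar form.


The 3th roots of unity are cis(360k/3°) for k=0..2
Angle step = 360/3 = 120°
Primitive root: cis(120°)
Primitive root = -0.5000 + 0.8660i

3 roots at angles: 0°, 120°, 240°


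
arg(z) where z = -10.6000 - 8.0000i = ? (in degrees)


Re = -10.6, Im = -8
arg = atan2(-8, -10.6) = -142.9575 degrees

arg(z) = -142.9575 degrees


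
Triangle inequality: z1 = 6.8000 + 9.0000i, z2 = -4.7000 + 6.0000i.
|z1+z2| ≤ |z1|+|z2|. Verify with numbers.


|z1| = sqrt(6.8^2 + 9^2) = sqrt(127.24) = 11.2801
|z2| = sqrt((-4.7)^2 + 6^2) = sqrt(58.09) = 7.6217
z1+z2 = 2.1000 + 15.0000i
|z1+z2| = sqrt(229.41) = 15.1463
|z1|+|z2| = 11.2801 + 7.6217 = 18.9018

|z1+z2| = 15.1463 ≤ |z1|+|z2| = 18.9018 (verified)


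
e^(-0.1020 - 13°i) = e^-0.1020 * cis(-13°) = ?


e^-0.1020 = 0.9030
cos(-13°) = 0.9744
sin(-13°) = -0.22495
Real = 0.9030*0.9744 = 0.8799
Imag = 0.9030*(-0.22495) = -0.2031

0.8799 - 0.2031i


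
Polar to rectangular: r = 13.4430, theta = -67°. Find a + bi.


a = 13.4430*cos(-67°) = 13.4430*0.39073 = 5.2526
b = 13.4430*sin(-67°) = 13.4430*(-0.9205) = -12.3743

5.2526 - 12.3743i


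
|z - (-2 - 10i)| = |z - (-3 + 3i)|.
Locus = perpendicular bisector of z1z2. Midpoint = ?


Equal distances means the locus is the perpendicular bisector of z1 and z2.
Midpoint = ((-2+(-3))/2, (-10+3)/2) = (-2.5000, -3.5000)

Perpendicular bisector through (-2.5000, -3.5000)


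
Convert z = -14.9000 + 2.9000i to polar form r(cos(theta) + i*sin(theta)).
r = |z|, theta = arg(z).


r = sqrt(222.01+8.41) = sqrt(230.42) = 15.1796
theta = atan2(2.9, -14.9) = 168.9862 degrees

r = 15.1796, theta = 168.9862 degrees


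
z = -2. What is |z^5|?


|z| = sqrt(4+0) = sqrt(4) = 2
|z^5| = |z|^5 = 2^5 = 32

|z^5| = 32


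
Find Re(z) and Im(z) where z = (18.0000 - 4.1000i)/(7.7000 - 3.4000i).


Multiply by conjugate: (18.0000 - 4.1000i)(7.7000 + 3.4000i) / (7.7^2 + (-3.4)^2)
Numerator real = 18*7.7 - (4.1)*(-3.4) = 152.54
Numerator imag = -4.1*7.7 - 18*(-3.4) = 29.63
Denominator = 70.85
Re(z) = 152.54/70.85 = 2.1530
Im(z) = 29.63/70.85 = 0.4182

Re(z) = 2.1530, Im(z) = 0.4182


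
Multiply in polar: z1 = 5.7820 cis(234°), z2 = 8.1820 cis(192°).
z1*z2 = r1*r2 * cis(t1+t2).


r = 5.7820 * 8.1820 = 47.3083
theta = 234° + 192° = 426° = 66° (mod 360)

47.3083 cis(66°)


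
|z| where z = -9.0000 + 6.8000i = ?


|z| = sqrt((-9)^2 + 6.8^2) = sqrt(81 + 46.24) = sqrt(127.24) = 11.2801

|z| = 11.2801


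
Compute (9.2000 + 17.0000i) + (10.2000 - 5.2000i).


Real: 9.2 + 10.2 = 19.4
Imag: 17 - 5.2 = 11.8

19.4000 + 11.8000i


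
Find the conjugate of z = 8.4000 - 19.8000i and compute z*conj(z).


z_bar = 8.4000 + 19.8000i
z*z_bar = 8.4^2 + (-19.8)^2 = 70.56 + 392.04 = 462.6

z_bar = 8.4000 + 19.8000i, z*z_bar = 462.6


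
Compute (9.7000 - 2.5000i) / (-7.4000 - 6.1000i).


Conjugate of z2 = -7.4000 + 6.1000i
Numerator: (9.7000 - 2.5000i)(-7.4000 + 6.1000i) = -56.5300 + 77.6700i
Denominator: (-7.4)^2 + (-6.1)^2 = 91.97
Result = (-56.5300 + 77.6700i)/91.97

-0.6147 + 0.8445i


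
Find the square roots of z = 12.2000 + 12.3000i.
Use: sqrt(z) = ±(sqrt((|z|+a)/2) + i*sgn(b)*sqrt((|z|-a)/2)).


|z| = sqrt(148.84+151.29) = 17.3243
sqrt((|z|+a)/2) = sqrt((17.3243+12.2)/2) = sqrt(14.7621) = 3.8422
sqrt((|z|-a)/2) = sqrt((17.3243-12.2)/2) = sqrt(2.5621) = 1.6007

±(3.8422 + 1.6007i) i.e. 3.8422 + 1.6007i and -3.8422 - 1.6007i


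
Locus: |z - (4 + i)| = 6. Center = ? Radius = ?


|z - z0| = r is a circle with center z0 and radius r.
Center = (4, 1), radius = 6

Circle with center (4, 1) and radius 6


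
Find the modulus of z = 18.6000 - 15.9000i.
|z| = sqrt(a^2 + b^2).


|z| = sqrt(18.6^2 + (-15.9)^2) = sqrt(345.96 + 252.81) = sqrt(598.77) = 24.4698

|z| = 24.4698


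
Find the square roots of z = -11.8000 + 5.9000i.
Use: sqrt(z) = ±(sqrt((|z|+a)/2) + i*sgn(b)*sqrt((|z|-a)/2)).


|z| = sqrt(139.24+34.81) = 13.1928
sqrt((|z|+a)/2) = sqrt((13.1928+(-11.8))/2) = sqrt(0.6964) = 0.8345
sqrt((|z|-a)/2) = sqrt((13.1928-(-11.8))/2) = sqrt(12.4964) = 3.5350

±(0.8345 + 3.5350i) i.e. 0.8345 + 3.5350i and -0.8345 - 3.5350i


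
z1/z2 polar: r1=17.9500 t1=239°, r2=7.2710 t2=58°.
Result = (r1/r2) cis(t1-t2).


r = 17.9500 / 7.2710 = 2.4687
theta = 239° - 58° = 181° = 181° (mod 360)

2.4687 cis(181°)


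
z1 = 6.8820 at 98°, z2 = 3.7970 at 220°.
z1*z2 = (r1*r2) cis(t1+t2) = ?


r = 6.8820 * 3.7970 = 26.1310
theta = 98° + 220° = 318° = 318° (mod 360)

26.1310 cis(318°)


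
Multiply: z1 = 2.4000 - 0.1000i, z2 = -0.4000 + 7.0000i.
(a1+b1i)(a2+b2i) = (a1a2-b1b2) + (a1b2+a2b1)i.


Real = 2.4*(-0.4) - (-0.1)*7 = -0.96 - (-0.7) = -0.26
Imag = 2.4*7 - (0.4)*(-0.1) = 16.8 + 0.04 = 16.84

-0.2600 + 16.8400i


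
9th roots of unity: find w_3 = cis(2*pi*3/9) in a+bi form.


Angle = 360*3/9 = 120°
a = cos(120°) = -0.5000
b = sin(120°) = 0.8660

-0.5000 + 0.8660i


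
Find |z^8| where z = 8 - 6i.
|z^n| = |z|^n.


|z| = sqrt(64+36) = sqrt(100) = 10
|z^8| = |z|^8 = 10^8 = 100000000

|z^8| = 100000000


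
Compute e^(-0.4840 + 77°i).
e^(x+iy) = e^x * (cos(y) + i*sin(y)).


e^-0.4840 = 0.6163
cos(77°) = 0.22495
sin(77°) = 0.9744
Real = 0.6163*0.22495 = 0.1386
Imag = 0.6163*0.9744 = 0.6005

0.1386 + 0.6005i


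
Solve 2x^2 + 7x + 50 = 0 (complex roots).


disc = 7^2 - 4*2*50 = 49 - 400 = -351
sqrt(|disc|) = sqrt(351) = 18.7350
Real part = -7/(2*2) = -1.7500
Imag part = 18.7350/(2*2) = 4.6837

-1.7500 ± 4.6837i


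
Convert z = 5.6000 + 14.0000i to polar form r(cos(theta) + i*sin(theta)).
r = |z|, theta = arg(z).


r = sqrt(31.36+196) = sqrt(227.36) = 15.0785
theta = atan2(14, 5.6) = 68.1986 degrees

r = 15.0785, theta = 68.1986 degrees


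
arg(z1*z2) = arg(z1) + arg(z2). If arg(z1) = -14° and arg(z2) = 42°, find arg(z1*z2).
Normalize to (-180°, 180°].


arg(z1*z2) = -14° + 42° = 28°
Normalized to (-180°, 180°]: 28°

28°


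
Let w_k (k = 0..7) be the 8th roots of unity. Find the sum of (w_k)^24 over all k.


The roots are w_k = w^k with w = e^(2*pi*i/8), and (w^k)^24 = (w^24)^k.
So S = 1 + u + u^2 + ... + u^(7) with u = w^24.
24 = 3*8 + 0, so 24 is a multiple of 8 and u = (w^8)^3 = 1.
Every one of the 8 terms equals 1: S = 8

S = 8


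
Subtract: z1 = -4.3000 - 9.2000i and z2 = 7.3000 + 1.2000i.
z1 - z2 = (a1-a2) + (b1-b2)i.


Real: -4.3 - 7.3 = -11.6
Imag: -9.2 - 1.2 = -10.4

-11.6000 - 10.4000i


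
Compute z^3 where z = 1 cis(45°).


r^3 = 1^3 = 1
n*theta = 3*45° = 135° = 135° (mod 360)
a = 1*cos(135°) = -0.7071
b = 1*sin(135°) = 0.7071

1 cis(135°) = -0.7071 + 0.7071i


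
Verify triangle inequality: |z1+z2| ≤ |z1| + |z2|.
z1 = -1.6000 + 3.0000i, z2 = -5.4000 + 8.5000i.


|z1| = sqrt((-1.6)^2 + 3^2) = sqrt(11.56) = 3.4000
|z2| = sqrt((-5.4)^2 + 8.5^2) = sqrt(101.41) = 10.0703
z1+z2 = -7.0000 + 11.5000i
|z1+z2| = sqrt(181.25) = 13.4629
|z1|+|z2| = 3.4000 + 10.0703 = 13.4703

|z1+z2| = 13.4629 ≤ |z1|+|z2| = 13.4703 (verified)


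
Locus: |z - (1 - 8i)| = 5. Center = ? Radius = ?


|z - z0| = r is a circle with center z0 and radius r.
Center = (1, -8), radius = 5

Circle with center (1, -8) and radius 5


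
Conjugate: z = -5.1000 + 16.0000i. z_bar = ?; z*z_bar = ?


z_bar = -5.1000 - 16.0000i
z*z_bar = (-5.1)^2 + 16^2 = 26.01 + 256 = 282.01

z_bar = -5.1000 - 16.0000i, z*z_bar = 282.01


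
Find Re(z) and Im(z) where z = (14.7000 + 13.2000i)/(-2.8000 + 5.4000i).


Multiply by conjugate: (14.7000 + 13.2000i)(-2.8000 - 5.4000i) / ((-2.8)^2 + 5.4^2)
Numerator real = 14.7*(-2.8) + 13.2*5.4 = 30.12
Numerator imag = 13.2*(-2.8) - 14.7*5.4 = -116.34
Denominator = 37
Re(z) = 30.12/37 = 0.8141
Im(z) = -116.34/37 = -3.1443

Re(z) = 0.8141, Im(z) = -3.1443


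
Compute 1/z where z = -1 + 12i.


|z|^2 = 1+144 = 145
1/z = (-1 - 12i)/145

1/z = -0.0069 - 0.0828i


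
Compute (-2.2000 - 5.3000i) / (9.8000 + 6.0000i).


Conjugate of z2 = 9.8000 - 6.0000i
Numerator: (-2.2000 - 5.3000i)(9.8000 - 6.0000i) = -53.3600 - 38.7400i
Denominator: 9.8^2 + 6^2 = 132.04
Result = (-53.3600 - 38.7400i)/132.04

-0.4041 - 0.2934i


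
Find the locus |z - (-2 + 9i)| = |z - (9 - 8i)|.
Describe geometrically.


Equal distances means the locus is the perpendicular bisector of z1 and z2.
Midpoint = ((-2+9)/2, (9+(-8))/2) = (3.5000, 0.5000)

Perpendicular bisector through (3.5000, 0.5000)


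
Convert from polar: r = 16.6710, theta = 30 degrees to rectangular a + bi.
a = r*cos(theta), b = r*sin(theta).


a = 16.6710*cos(30°) = 16.6710*0.866025 = 14.4375
b = 16.6710*sin(30°) = 16.6710*0.5 = 8.3355

14.4375 + 8.3355i


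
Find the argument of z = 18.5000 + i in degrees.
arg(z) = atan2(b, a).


Re = 18.5, Im = 1
arg = atan2(1, 18.5) = 3.0941 degrees

arg(z) = 3.0941 degrees


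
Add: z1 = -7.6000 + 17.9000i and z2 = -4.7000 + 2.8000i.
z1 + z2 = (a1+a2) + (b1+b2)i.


Real: -7.6 - 4.7 = -12.3
Imag: 17.9 + 2.8 = 20.7

-12.3000 + 20.7000i


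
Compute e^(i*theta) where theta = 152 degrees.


cos(152°) = -0.8829
sin(152°) = 0.4695

e^(i*152°) = -0.8829 + 0.4695i


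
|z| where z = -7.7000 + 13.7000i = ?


|z| = sqrt((-7.7)^2 + 13.7^2) = sqrt(59.29 + 187.69) = sqrt(246.98) = 15.7156

|z| = 15.7156


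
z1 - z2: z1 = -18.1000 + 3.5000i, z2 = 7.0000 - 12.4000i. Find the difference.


Real: -18.1 - 7 = -25.1
Imag: 3.5 + 12.4 = 15.9

-25.1000 + 15.9000i


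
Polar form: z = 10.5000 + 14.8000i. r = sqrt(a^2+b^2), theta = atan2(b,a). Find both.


r = sqrt(110.25+219.04) = sqrt(329.29) = 18.1463
theta = atan2(14.8, 10.5) = 54.6458 degrees

r = 18.1463, theta = 54.6458 degrees


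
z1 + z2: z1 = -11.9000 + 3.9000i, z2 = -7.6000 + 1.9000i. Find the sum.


Real: -11.9 - 7.6 = -19.5
Imag: 3.9 + 1.9 = 5.8

-19.5000 + 5.8000i


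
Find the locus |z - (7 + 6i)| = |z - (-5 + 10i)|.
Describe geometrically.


Equal distances means the locus is the perpendicular bisector of z1 and z2.
Midpoint = ((7+(-5))/2, (6+10)/2) = (1.0000, 8.0000)

Perpendicular bisector through (1.0000, 8.0000)


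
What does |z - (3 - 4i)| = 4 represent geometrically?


|z - z0| = r is a circle with center z0 and radius r.
Center = (3, -4), radius = 4

Circle with center (3, -4) and radius 4


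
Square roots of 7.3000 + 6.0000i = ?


|z| = sqrt(53.29+36) = 9.4493
sqrt((|z|+a)/2) = sqrt((9.4493+7.3)/2) = sqrt(8.3747) = 2.8939
sqrt((|z|-a)/2) = sqrt((9.4493-7.3)/2) = sqrt(1.0747) = 1.0367

±(2.8939 + 1.0367i) i.e. 2.8939 + 1.0367i and -2.8939 - 1.0367i


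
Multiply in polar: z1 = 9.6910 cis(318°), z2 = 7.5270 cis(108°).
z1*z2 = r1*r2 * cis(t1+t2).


r = 9.6910 * 7.5270 = 72.9442
theta = 318° + 108° = 426° = 66° (mod 360)

72.9442 cis(66°)


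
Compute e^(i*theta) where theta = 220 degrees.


cos(220°) = -0.7660
sin(220°) = -0.6428

e^(i*220°) = -0.7660 - 0.6428i


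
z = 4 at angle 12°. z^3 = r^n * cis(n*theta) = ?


r^3 = 4^3 = 64
n*theta = 3*12° = 36° = 36° (mod 360)
a = 64*cos(36°) = 51.7771
b = 64*sin(36°) = 37.6183

64 cis(36°) = 51.7771 + 37.6183i


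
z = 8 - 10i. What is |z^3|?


|z| = sqrt(64+100) = sqrt(164) = 12.8062
|z^3| = |z|^3 = (sqrt(164))^3 = 164*sqrt(164)

|z^3| = 164*sqrt(164) ≈ 2100.2247


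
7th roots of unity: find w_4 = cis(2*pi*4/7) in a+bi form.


Angle = 360*4/7 = 205.7143°
a = cos(205.7143°) = -0.9010
b = sin(205.7143°) = -0.4339

-0.9010 - 0.4339i


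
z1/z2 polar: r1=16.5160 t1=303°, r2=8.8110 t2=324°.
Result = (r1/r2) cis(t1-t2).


r = 16.5160 / 8.8110 = 1.8745
theta = 303° - 324° = -21° = 339° (mod 360)

1.8745 cis(339°)


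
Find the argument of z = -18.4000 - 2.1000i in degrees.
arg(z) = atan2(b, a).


Re = -18.4, Im = -2.1
arg = atan2(-2.1, -18.4) = -173.4890 degrees

arg(z) = -173.4890 degrees


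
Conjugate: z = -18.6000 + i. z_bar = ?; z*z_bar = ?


z_bar = -18.6000 - i
z*z_bar = (-18.6)^2 + 1^2 = 345.96 + 1 = 346.96

z_bar = -18.6000 - i, z*z_bar = 346.96


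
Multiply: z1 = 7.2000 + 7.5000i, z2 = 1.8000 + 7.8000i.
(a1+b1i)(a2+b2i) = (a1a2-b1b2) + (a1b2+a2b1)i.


Real = 7.2*1.8 - 7.5*7.8 = 12.96 - 58.5 = -45.54
Imag = 7.2*7.8 + 1.8*7.5 = 56.16 + 13.5 = 69.66

-45.5400 + 69.6600i


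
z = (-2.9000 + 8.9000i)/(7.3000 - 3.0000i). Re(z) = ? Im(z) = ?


Multiply by conjugate: (-2.9000 + 8.9000i)(7.3000 + 3.0000i) / (7.3^2 + (-3)^2)
Numerator real = -2.9*7.3 + 8.9*(-3) = -47.87
Numerator imag = 8.9*7.3 - (-2.9)*(-3) = 56.27
Denominator = 62.29
Re(z) = -47.87/62.29 = -0.7685
Im(z) = 56.27/62.29 = 0.9034

Re(z) = -0.7685, Im(z) = 0.9034


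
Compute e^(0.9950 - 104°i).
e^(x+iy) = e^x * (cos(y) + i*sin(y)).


e^0.9950 = 2.7047
cos(-104°) = -0.2419
sin(-104°) = -0.9703
Real = 2.7047*(-0.2419) = -0.6543
Imag = 2.7047*(-0.9703) = -2.6244

-0.6543 - 2.6244i


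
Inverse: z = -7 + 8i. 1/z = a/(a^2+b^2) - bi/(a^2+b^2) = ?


|z|^2 = 49+64 = 113
1/z = (-7 - 8i)/113

1/z = -0.0619 - 0.0708i


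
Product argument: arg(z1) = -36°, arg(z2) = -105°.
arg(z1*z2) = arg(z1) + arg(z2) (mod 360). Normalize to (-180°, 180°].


arg(z1*z2) = -36° - 105° = -141°
Normalized to (-180°, 180°]: -141°

-141°


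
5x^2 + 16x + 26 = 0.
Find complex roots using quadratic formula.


disc = 16^2 - 4*5*26 = 256 - 520 = -264
sqrt(|disc|) = sqrt(264) = 16.2481
Real part = -16/(2*5) = -1.6000
Imag part = 16.2481/(2*5) = 1.6248

-1.6000 ± 1.6248i


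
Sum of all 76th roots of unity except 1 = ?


With w = e^(2*pi*i/76), all 76 of the 76th roots of unity w^0 = 1, w, ..., w^(75) sum to 0: 1 + w + ... + w^(75) = (1 - w^76)/(1 - w) = 0 since w^76 = 1, w ≠ 1.
Removing the root 1: w + w^2 + ... + w^(75) = 0 - 1 = -1

Sum = -1


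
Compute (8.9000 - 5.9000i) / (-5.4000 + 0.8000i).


Conjugate of z2 = -5.4000 - 0.8000i
Numerator: (8.9000 - 5.9000i)(-5.4000 - 0.8000i) = -52.7800 + 24.7400i
Denominator: (-5.4)^2 + 0.8^2 = 29.8
Result = (-52.7800 + 24.7400i)/29.8

-1.7711 + 0.8302i


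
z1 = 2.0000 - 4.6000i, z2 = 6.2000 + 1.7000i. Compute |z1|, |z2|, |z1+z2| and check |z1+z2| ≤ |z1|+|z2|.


|z1| = sqrt(2^2 + (-4.6)^2) = sqrt(25.16) = 5.0160
|z2| = sqrt(6.2^2 + 1.7^2) = sqrt(41.33) = 6.4288
z1+z2 = 8.2000 - 2.9000i
|z1+z2| = sqrt(75.65) = 8.6977
|z1|+|z2| = 5.0160 + 6.4288 = 11.4448

|z1+z2| = 8.6977 ≤ |z1|+|z2| = 11.4448 (verified)


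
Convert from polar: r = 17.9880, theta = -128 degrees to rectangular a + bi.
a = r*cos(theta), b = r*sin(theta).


a = 17.9880*cos(-128°) = 17.9880*(-0.61566) = -11.0745
b = 17.9880*sin(-128°) = 17.9880*(-0.78801) = -14.1747

-11.0745 - 14.1747i


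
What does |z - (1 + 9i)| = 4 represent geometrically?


|z - z0| = r is a circle with center z0 and radius r.
Center = (1, 9), radius = 4

Circle with center (1, 9) and radius 4


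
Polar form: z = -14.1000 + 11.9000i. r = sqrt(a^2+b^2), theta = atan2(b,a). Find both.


r = sqrt(198.81+141.61) = sqrt(340.42) = 18.4505
theta = atan2(11.9, -14.1) = 139.8366 degrees

r = 18.4505, theta = 139.8366 degrees


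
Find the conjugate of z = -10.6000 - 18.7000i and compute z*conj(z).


z_bar = -10.6000 + 18.7000i
z*z_bar = (-10.6)^2 + (-18.7)^2 = 112.36 + 349.69 = 462.05

z_bar = -10.6000 + 18.7000i, z*z_bar = 462.05


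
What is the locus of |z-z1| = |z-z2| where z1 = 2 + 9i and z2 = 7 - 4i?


Equal distances means the locus is the perpendicular bisector of z1 and z2.
Midpoint = ((2+7)/2, (9+(-4))/2) = (4.5000, 2.5000)

Perpendicular bisector through (4.5000, 2.5000)


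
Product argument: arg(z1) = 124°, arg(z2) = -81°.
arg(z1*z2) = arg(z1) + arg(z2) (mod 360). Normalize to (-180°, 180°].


arg(z1*z2) = 124° - 81° = 43°
Normalized to (-180°, 180°]: 43°

43°


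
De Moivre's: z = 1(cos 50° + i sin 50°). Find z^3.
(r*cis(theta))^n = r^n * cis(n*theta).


r^3 = 1^3 = 1
n*theta = 3*50° = 150° = 150° (mod 360)
a = 1*cos(150°) = -0.8660
b = 1*sin(150°) = 0.5000

1 cis(150°) = -0.8660 + 0.5000i


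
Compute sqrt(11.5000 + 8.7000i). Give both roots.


|z| = sqrt(132.25+75.69) = 14.4201
sqrt((|z|+a)/2) = sqrt((14.4201+11.5)/2) = sqrt(12.9601) = 3.6000
sqrt((|z|-a)/2) = sqrt((14.4201-11.5)/2) = sqrt(1.4601) = 1.2083

±(3.6000 + 1.2083i) i.e. 3.6000 + 1.2083i and -3.6000 - 1.2083i


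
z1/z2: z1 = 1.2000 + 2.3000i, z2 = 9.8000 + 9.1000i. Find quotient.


Conjugate of z2 = 9.8000 - 9.1000i
Numerator: (1.2000 + 2.3000i)(9.8000 - 9.1000i) = 32.6900 + 11.6200i
Denominator: 9.8^2 + 9.1^2 = 178.85
Result = (32.6900 + 11.6200i)/178.85

0.1828 + 0.0650i


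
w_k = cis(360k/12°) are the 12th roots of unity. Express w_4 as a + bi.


Angle = 360*4/12 = 120°
a = cos(120°) = -0.5000
b = sin(120°) = 0.8660

-0.5000 + 0.8660i


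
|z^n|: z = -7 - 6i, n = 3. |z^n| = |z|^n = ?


|z| = sqrt(49+36) = sqrt(85) = 9.2195
|z^3| = |z|^3 = (sqrt(85))^3 = 85*sqrt(85)

|z^3| = 85*sqrt(85) ≈ 783.6613


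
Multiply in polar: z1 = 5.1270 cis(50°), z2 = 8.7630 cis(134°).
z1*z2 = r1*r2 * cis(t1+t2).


r = 5.1270 * 8.7630 = 44.9279
theta = 50° + 134° = 184° = 184° (mod 360)

44.9279 cis(184°)


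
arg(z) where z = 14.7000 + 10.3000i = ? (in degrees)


Re = 14.7, Im = 10.3
arg = atan2(10.3, 14.7) = 35.0182 degrees

arg(z) = 35.0182 degrees


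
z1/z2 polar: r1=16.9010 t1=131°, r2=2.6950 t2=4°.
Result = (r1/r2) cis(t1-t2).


r = 16.9010 / 2.6950 = 6.2712
theta = 131° - 4° = 127° = 127° (mod 360)

6.2712 cis(127°)


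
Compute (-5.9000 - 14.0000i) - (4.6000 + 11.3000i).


Real: -5.9 - 4.6 = -10.5
Imag: -14 - 11.3 = -25.3

-10.5000 - 25.3000i


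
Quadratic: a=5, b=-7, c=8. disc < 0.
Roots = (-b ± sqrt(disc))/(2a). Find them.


disc = (-7)^2 - 4*5*8 = 49 - 160 = -111
sqrt(|disc|) = sqrt(111) = 10.5357
Real part = 7/(2*5) = 0.7000
Imag part = 10.5357/(2*5) = 1.0536

0.7000 ± 1.0536i


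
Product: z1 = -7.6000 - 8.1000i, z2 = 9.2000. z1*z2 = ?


Real = -7.6*9.2 - (-8.1)*0 = -69.92 - 0 = -69.92
Imag = -7.6*0 + 9.2*(-8.1) = 0 - (74.52) = -74.52

-69.9200 - 74.5200i


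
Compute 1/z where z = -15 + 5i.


|z|^2 = 225+25 = 250
1/z = (-15 - 5i)/250

1/z = -0.0600 - 0.0200i


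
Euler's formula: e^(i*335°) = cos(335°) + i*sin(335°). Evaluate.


cos(335°) = 0.9063
sin(335°) = -0.4226

e^(i*335°) = 0.9063 - 0.4226i


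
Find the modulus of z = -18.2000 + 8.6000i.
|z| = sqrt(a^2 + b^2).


|z| = sqrt((-18.2)^2 + 8.6^2) = sqrt(331.24 + 73.96) = sqrt(405.2) = 20.1296

|z| = 20.1296


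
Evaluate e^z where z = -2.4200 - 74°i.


e^-2.4200 = 0.0889
cos(-74°) = 0.2756
sin(-74°) = -0.9613
Real = 0.0889*0.2756 = 0.0245
Imag = 0.0889*(-0.9613) = -0.0855

0.0245 - 0.0855i


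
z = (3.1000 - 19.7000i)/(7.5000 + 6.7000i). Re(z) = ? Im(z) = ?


Multiply by conjugate: (3.1000 - 19.7000i)(7.5000 - 6.7000i) / (7.5^2 + 6.7^2)
Numerator real = 3.1*7.5 - (19.7)*6.7 = -108.74
Numerator imag = -19.7*7.5 - 3.1*6.7 = -168.52
Denominator = 101.14
Re(z) = -108.74/101.14 = -1.0751
Im(z) = -168.52/101.14 = -1.6662

Re(z) = -1.0751, Im(z) = -1.6662


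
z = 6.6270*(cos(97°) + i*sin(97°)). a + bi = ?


a = 6.6270*cos(97°) = 6.6270*(-0.12187) = -0.8076
b = 6.6270*sin(97°) = 6.6270*0.99255 = 6.5776

-0.8076 + 6.5776i


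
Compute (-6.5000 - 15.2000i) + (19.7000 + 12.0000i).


Real: -6.5 + 19.7 = 13.2
Imag: -15.2 + 12 = -3.2

13.2000 - 3.2000i


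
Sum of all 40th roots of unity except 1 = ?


With w = e^(2*pi*i/40), all 40 of the 40th roots of unity w^0 = 1, w, ..., w^(39) sum to 0: 1 + w + ... + w^(39) = (1 - w^40)/(1 - w) = 0 since w^40 = 1, w ≠ 1.
Removing the root 1: w + w^2 + ... + w^(39) = 0 - 1 = -1

Sum = -1


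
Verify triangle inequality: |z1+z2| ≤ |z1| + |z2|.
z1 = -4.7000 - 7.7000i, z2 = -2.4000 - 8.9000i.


|z1| = sqrt((-4.7)^2 + (-7.7)^2) = sqrt(81.38) = 9.0211
|z2| = sqrt((-2.4)^2 + (-8.9)^2) = sqrt(84.97) = 9.2179
z1+z2 = -7.1000 - 16.6000i
|z1+z2| = sqrt(325.97) = 18.0546
|z1|+|z2| = 9.0211 + 9.2179 = 18.2390

|z1+z2| = 18.0546 ≤ |z1|+|z2| = 18.2390 (verified)


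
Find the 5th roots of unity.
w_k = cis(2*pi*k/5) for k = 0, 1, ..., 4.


The 5th roots of unity are cis(360k/5°) for k=0..4
Angle step = 360/5 = 72°
Primitive root: cis(72°)
Primitive root = 0.3090 + 0.9511i

5 roots at angles: 0°, 72°, 144°, 216°, 288°


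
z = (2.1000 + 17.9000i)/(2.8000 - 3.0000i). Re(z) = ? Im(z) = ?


Multiply by conjugate: (2.1000 + 17.9000i)(2.8000 + 3.0000i) / (2.8^2 + (-3)^2)
Numerator real = 2.1*2.8 + 17.9*(-3) = -47.82
Numerator imag = 17.9*2.8 - 2.1*(-3) = 56.42
Denominator = 16.84
Re(z) = -47.82/16.84 = -2.8397
Im(z) = 56.42/16.84 = 3.3504

Re(z) = -2.8397, Im(z) = 3.3504


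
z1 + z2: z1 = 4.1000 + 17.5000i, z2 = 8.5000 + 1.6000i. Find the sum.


Real: 4.1 + 8.5 = 12.6
Imag: 17.5 + 1.6 = 19.1

12.6000 + 19.1000i


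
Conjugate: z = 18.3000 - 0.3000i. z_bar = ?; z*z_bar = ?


z_bar = 18.3000 + 0.3000i
z*z_bar = 18.3^2 + (-0.3)^2 = 334.89 + 0.09 = 334.98

z_bar = 18.3000 + 0.3000i, z*z_bar = 334.98


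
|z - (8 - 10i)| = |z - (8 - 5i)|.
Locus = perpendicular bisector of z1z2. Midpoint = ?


Equal distances means the locus is the perpendicular bisector of z1 and z2.
Midpoint = ((8+8)/2, (-10+(-5))/2) = (8.0000, -7.5000)

Perpendicular bisector through (8.0000, -7.5000)


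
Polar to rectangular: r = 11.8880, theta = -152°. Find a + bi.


a = 11.8880*cos(-152°) = 11.8880*(-0.88295) = -10.4965
b = 11.8880*sin(-152°) = 11.8880*(-0.46947) = -5.5811

-10.4965 - 5.5811i


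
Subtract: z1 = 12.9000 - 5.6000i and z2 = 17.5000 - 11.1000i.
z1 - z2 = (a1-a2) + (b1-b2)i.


Real: 12.9 - 17.5 = -4.6
Imag: -5.6 + 11.1 = 5.5

-4.6000 + 5.5000i


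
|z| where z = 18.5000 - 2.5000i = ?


|z| = sqrt(18.5^2 + (-2.5)^2) = sqrt(342.25 + 6.25) = sqrt(348.5) = 18.6682

|z| = 18.6682


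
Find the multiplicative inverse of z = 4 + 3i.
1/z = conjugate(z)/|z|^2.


|z|^2 = 16+9 = 25
1/z = (4 - 3i)/25

1/z = 0.1600 - 0.1200i


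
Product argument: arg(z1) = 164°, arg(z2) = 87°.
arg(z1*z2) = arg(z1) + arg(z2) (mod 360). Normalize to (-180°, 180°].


arg(z1*z2) = 164° + 87° = 251°
Normalized to (-180°, 180°]: -109°

-109°


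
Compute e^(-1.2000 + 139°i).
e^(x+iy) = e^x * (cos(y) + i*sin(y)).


e^-1.2000 = 0.3012
cos(139°) = -0.7547
sin(139°) = 0.6561
Real = 0.3012*(-0.7547) = -0.2273
Imag = 0.3012*0.6561 = 0.1976

-0.2273 + 0.1976i


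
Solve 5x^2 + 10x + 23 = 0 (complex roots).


disc = 10^2 - 4*5*23 = 100 - 460 = -360
sqrt(|disc|) = sqrt(360) = 18.9737
Real part = -10/(2*5) = -1.0000
Imag part = 18.9737/(2*5) = 1.8974

-1.0000 ± 1.8974i


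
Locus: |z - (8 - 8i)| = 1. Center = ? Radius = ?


|z - z0| = r is a circle with center z0 and radius r.
Center = (8, -8), radius = 1

Circle with center (8, -8) and radius 1


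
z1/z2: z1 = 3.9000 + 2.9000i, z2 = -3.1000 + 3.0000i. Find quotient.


Conjugate of z2 = -3.1000 - 3.0000i
Numerator: (3.9000 + 2.9000i)(-3.1000 - 3.0000i) = -3.3900 - 20.6900i
Denominator: (-3.1)^2 + 3^2 = 18.61
Result = (-3.3900 - 20.6900i)/18.61

-0.1822 - 1.1118i


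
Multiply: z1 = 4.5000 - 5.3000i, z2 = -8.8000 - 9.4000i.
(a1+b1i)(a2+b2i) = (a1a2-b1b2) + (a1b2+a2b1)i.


Real = 4.5*(-8.8) - (-5.3)*(-9.4) = -39.6 - 49.82 = -89.42
Imag = 4.5*(-9.4) - (8.8)*(-5.3) = -42.3 + 46.64 = 4.34

-89.4200 + 4.3400i


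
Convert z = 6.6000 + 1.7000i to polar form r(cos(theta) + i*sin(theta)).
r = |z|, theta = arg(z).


r = sqrt(43.56+2.89) = sqrt(46.45) = 6.8154
theta = atan2(1.7, 6.6) = 14.4440 degrees

r = 6.8154, theta = 14.4440 degrees


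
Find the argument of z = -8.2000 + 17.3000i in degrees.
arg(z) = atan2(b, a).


Re = -8.2, Im = 17.3
arg = atan2(17.3, -8.2) = 115.3604 degrees

arg(z) = 115.3604 degrees


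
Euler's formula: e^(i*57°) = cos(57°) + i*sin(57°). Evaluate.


cos(57°) = 0.5446
sin(57°) = 0.8387

e^(i*57°) = 0.5446 + 0.8387i


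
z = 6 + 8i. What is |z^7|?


|z| = sqrt(36+64) = sqrt(100) = 10
|z^7| = |z|^7 = 10^7 = 10000000

|z^7| = 10000000


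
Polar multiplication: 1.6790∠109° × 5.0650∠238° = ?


r = 1.6790 * 5.0650 = 8.5041
theta = 109° + 238° = 347° = 347° (mod 360)

8.5041 cis(347°)


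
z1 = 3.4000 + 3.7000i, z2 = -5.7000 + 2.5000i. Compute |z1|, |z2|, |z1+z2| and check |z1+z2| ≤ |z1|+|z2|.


|z1| = sqrt(3.4^2 + 3.7^2) = sqrt(25.25) = 5.0249
|z2| = sqrt((-5.7)^2 + 2.5^2) = sqrt(38.74) = 6.2241
z1+z2 = -2.3000 + 6.2000i
|z1+z2| = sqrt(43.73) = 6.6129
|z1|+|z2| = 5.0249 + 6.2241 = 11.2490

|z1+z2| = 6.6129 ≤ |z1|+|z2| = 11.2490 (verified)


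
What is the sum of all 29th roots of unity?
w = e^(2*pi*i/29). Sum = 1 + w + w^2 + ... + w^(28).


The sum of all 29th roots of unity is 0.
Geometric series: (1 - w^29)/(1 - w) = (1-1)/(1-w) = 0 since w^29 = 1, w ≠ 1.
Alternatively: coefficient of z^28 in z^29 - 1 is 0.

0


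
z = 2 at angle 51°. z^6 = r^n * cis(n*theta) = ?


r^6 = 2^6 = 64
n*theta = 6*51° = 306° = 306° (mod 360)
a = 64*cos(306°) = 37.6183
b = 64*sin(306°) = -51.7771

64 cis(306°) = 37.6183 - 51.7771i


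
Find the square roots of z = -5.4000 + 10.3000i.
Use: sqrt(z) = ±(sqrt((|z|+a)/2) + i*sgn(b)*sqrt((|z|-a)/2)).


|z| = sqrt(29.16+106.09) = 11.6297
sqrt((|z|+a)/2) = sqrt((11.6297+(-5.4))/2) = sqrt(3.1149) = 1.7649
sqrt((|z|-a)/2) = sqrt((11.6297-(-5.4))/2) = sqrt(8.5149) = 2.9180

±(1.7649 + 2.9180i) i.e. 1.7649 + 2.9180i and -1.7649 - 2.9180i


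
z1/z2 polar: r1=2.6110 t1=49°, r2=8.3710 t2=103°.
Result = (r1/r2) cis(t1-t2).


r = 2.6110 / 8.3710 = 0.3119
theta = 49° - 103° = -54° = 306° (mod 360)

0.3119 cis(306°)


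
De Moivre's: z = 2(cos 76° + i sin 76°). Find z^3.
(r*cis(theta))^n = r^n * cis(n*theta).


r^3 = 2^3 = 8
n*theta = 3*76° = 228° = 228° (mod 360)
a = 8*cos(228°) = -5.3530
b = 8*sin(228°) = -5.9452

8 cis(228°) = -5.3530 - 5.9452i


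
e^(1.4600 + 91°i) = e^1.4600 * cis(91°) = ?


e^1.4600 = 4.3060
cos(91°) = -0.01745
sin(91°) = 0.999848
Real = 4.3060*(-0.01745) = -0.0751
Imag = 4.3060*0.999848 = 4.3053

-0.0751 + 4.3053i


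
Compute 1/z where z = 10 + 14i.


|z|^2 = 100+196 = 296
1/z = (10 - 14i)/296

1/z = 0.0338 - 0.0473i


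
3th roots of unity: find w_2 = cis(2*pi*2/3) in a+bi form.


Angle = 360*2/3 = 240°
a = cos(240°) = -0.5000
b = sin(240°) = -0.8660

-0.5000 - 0.8660i


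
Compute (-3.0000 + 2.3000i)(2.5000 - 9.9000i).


Real = -3*2.5 - 2.3*(-9.9) = -7.5 - (-22.77) = 15.27
Imag = -3*(-9.9) + 2.5*2.3 = 29.7 + 5.75 = 35.45

15.2700 + 35.4500i


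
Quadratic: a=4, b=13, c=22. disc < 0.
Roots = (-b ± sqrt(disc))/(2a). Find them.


disc = 13^2 - 4*4*22 = 169 - 352 = -183
sqrt(|disc|) = sqrt(183) = 13.5277
Real part = -13/(2*4) = -1.6250
Imag part = 13.5277/(2*4) = 1.6910

-1.6250 ± 1.6910i


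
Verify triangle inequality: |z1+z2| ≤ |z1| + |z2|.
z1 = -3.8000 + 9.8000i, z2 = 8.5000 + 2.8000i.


|z1| = sqrt((-3.8)^2 + 9.8^2) = sqrt(110.48) = 10.5109
|z2| = sqrt(8.5^2 + 2.8^2) = sqrt(80.09) = 8.9493
z1+z2 = 4.7000 + 12.6000i
|z1+z2| = sqrt(180.85) = 13.4480
|z1|+|z2| = 10.5109 + 8.9493 = 19.4602

|z1+z2| = 13.4480 ≤ |z1|+|z2| = 19.4602 (verified)


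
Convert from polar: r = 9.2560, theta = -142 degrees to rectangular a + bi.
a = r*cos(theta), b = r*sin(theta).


a = 9.2560*cos(-142°) = 9.2560*(-0.78801) = -7.2938
b = 9.2560*sin(-142°) = 9.2560*(-0.615661) = -5.6986

-7.2938 - 5.6986i


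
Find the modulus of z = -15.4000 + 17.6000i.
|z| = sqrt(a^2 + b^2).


|z| = sqrt((-15.4)^2 + 17.6^2) = sqrt(237.16 + 309.76) = sqrt(546.92) = 23.3863

|z| = 23.3863


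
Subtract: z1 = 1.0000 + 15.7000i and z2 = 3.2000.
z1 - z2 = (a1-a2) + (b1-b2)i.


Real: 1 - 3.2 = -2.2
Imag: 15.7 - 0 = 15.7

-2.2000 + 15.7000i


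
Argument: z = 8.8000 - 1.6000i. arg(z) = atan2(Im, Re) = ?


Re = 8.8, Im = -1.6
arg = atan2(-1.6, 8.8) = -10.3048 degrees

arg(z) = -10.3048 degrees


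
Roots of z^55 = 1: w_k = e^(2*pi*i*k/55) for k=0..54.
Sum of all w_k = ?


The sum of all 55th roots of unity is 0.
Geometric series: (1 - w^55)/(1 - w) = (1-1)/(1-w) = 0 since w^55 = 1, w ≠ 1.
Alternatively: coefficient of z^54 in z^55 - 1 is 0.

0


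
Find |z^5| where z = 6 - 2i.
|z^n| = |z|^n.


|z| = sqrt(36+4) = sqrt(40) = 6.3246
|z^5| = |z|^5 = (sqrt(40))^5 = 40^2 * sqrt(40) = 1600*sqrt(40)

|z^5| = 1600*sqrt(40) ≈ 10119.2885


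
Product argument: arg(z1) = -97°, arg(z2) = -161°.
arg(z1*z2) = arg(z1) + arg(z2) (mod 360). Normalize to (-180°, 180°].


arg(z1*z2) = -97° - 161° = -258°
Normalized to (-180°, 180°]: 102°

102°


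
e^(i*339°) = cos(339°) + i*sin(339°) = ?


cos(339°) = 0.9336
sin(339°) = -0.3584

e^(i*339°) = 0.9336 - 0.3584i


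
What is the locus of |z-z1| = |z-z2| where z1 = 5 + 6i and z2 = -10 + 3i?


Equal distances means the locus is the perpendicular bisector of z1 and z2.
Midpoint = ((5+(-10))/2, (6+3)/2) = (-2.5000, 4.5000)

Perpendicular bisector through (-2.5000, 4.5000)


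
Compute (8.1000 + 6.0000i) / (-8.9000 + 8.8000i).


Conjugate of z2 = -8.9000 - 8.8000i
Numerator: (8.1000 + 6.0000i)(-8.9000 - 8.8000i) = -19.2900 - 124.6800i
Denominator: (-8.9)^2 + 8.8^2 = 156.65
Result = (-19.2900 - 124.6800i)/156.65

-0.1231 - 0.7959i


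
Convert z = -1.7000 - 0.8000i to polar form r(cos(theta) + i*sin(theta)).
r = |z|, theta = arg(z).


r = sqrt(2.89+0.64) = sqrt(3.53) = 1.8788
theta = atan2(-0.8, -1.7) = -154.7989 degrees

r = 1.8788, theta = -154.7989 degrees


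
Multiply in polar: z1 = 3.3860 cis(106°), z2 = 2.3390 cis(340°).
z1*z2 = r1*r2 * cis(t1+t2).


r = 3.3860 * 2.3390 = 7.9199
theta = 106° + 340° = 446° = 86° (mod 360)

7.9199 cis(86°)


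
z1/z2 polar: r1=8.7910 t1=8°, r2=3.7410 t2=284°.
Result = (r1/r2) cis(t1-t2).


r = 8.7910 / 3.7410 = 2.3499
theta = 8° - 284° = -276° = 84° (mod 360)

2.3499 cis(84°)


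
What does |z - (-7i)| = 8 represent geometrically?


|z - z0| = r is a circle with center z0 and radius r.
Center = (0, -7), radius = 8

Circle with center (0, -7) and radius 8


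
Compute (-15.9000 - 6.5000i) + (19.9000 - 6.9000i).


Real: -15.9 + 19.9 = 4
Imag: -6.5 - 6.9 = -13.4

4.0000 - 13.4000i


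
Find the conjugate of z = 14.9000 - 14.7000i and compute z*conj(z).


z_bar = 14.9000 + 14.7000i
z*z_bar = 14.9^2 + (-14.7)^2 = 222.01 + 216.09 = 438.1

z_bar = 14.9000 + 14.7000i, z*z_bar = 438.1


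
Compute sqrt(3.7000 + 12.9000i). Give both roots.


|z| = sqrt(13.69+166.41) = 13.4201
sqrt((|z|+a)/2) = sqrt((13.4201+3.7)/2) = sqrt(8.5601) = 2.9258
sqrt((|z|-a)/2) = sqrt((13.4201-3.7)/2) = sqrt(4.8601) = 2.2046

±(2.9258 + 2.2046i) i.e. 2.9258 + 2.2046i and -2.9258 - 2.2046i


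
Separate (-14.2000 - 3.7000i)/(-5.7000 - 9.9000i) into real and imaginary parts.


Multiply by conjugate: (-14.2000 - 3.7000i)(-5.7000 + 9.9000i) / ((-5.7)^2 + (-9.9)^2)
Numerator real = -14.2*(-5.7) - (3.7)*(-9.9) = 117.57
Numerator imag = -3.7*(-5.7) - (-14.2)*(-9.9) = -119.49
Denominator = 130.5
Re(z) = 117.57/130.5 = 0.9009
Im(z) = -119.49/130.5 = -0.9156

Re(z) = 0.9009, Im(z) = -0.9156


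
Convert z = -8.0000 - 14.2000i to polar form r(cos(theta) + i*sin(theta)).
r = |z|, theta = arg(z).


r = sqrt(64+201.64) = sqrt(265.64) = 16.2985
theta = atan2(-14.2, -8) = -119.3961 degrees

r = 16.2985, theta = -119.3961 degrees


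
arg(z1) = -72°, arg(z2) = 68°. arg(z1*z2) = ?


arg(z1*z2) = -72° + 68° = -4°
Normalized to (-180°, 180°]: -4°

-4°


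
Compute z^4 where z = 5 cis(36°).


r^4 = 5^4 = 625
n*theta = 4*36° = 144° = 144° (mod 360)
a = 625*cos(144°) = -505.6356
b = 625*sin(144°) = 367.3658

625 cis(144°) = -505.6356 + 367.3658i


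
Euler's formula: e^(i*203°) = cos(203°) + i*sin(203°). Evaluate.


cos(203°) = -0.9205
sin(203°) = -0.3907

e^(i*203°) = -0.9205 - 0.3907i


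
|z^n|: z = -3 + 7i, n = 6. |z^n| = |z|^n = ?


|z| = sqrt(9+49) = sqrt(58) = 7.6158
|z^6| = |z|^6 = (sqrt(58))^6 = 58^3 = 195112

|z^6| = 195112


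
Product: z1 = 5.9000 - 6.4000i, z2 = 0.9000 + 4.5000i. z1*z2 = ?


Real = 5.9*0.9 - (-6.4)*4.5 = 5.31 - (-28.8) = 34.11
Imag = 5.9*4.5 + 0.9*(-6.4) = 26.55 - (5.76) = 20.79

34.1100 + 20.7900i


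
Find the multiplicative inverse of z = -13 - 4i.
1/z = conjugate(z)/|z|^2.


|z|^2 = 169+16 = 185
1/z = (-13 + 4i)/185

1/z = -0.0703 + 0.0216i


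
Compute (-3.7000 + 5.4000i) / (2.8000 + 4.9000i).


Conjugate of z2 = 2.8000 - 4.9000i
Numerator: (-3.7000 + 5.4000i)(2.8000 - 4.9000i) = 16.1000 + 33.2500i
Denominator: 2.8^2 + 4.9^2 = 31.85
Result = (16.1000 + 33.2500i)/31.85

0.5055 + 1.0440i


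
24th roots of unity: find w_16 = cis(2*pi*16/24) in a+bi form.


Angle = 360*16/24 = 240°
a = cos(240°) = -0.5000
b = sin(240°) = -0.8660

-0.5000 - 0.8660i


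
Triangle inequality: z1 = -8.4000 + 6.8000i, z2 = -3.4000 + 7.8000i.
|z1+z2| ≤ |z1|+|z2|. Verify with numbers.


|z1| = sqrt((-8.4)^2 + 6.8^2) = sqrt(116.8) = 10.8074
|z2| = sqrt((-3.4)^2 + 7.8^2) = sqrt(72.4) = 8.5088
z1+z2 = -11.8000 + 14.6000i
|z1+z2| = sqrt(352.4) = 18.7723
|z1|+|z2| = 10.8074 + 8.5088 = 19.3162

|z1+z2| = 18.7723 ≤ |z1|+|z2| = 19.3162 (verified)


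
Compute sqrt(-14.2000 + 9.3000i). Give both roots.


|z| = sqrt(201.64+86.49) = 16.9744
sqrt((|z|+a)/2) = sqrt((16.9744+(-14.2))/2) = sqrt(1.3872) = 1.1778
sqrt((|z|-a)/2) = sqrt((16.9744-(-14.2))/2) = sqrt(15.5872) = 3.9481

±(1.1778 + 3.9481i) i.e. 1.1778 + 3.9481i and -1.1778 - 3.9481i


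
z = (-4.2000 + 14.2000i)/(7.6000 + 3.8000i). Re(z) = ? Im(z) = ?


Multiply by conjugate: (-4.2000 + 14.2000i)(7.6000 - 3.8000i) / (7.6^2 + 3.8^2)
Numerator real = -4.2*7.6 + 14.2*3.8 = 22.04
Numerator imag = 14.2*7.6 - (-4.2)*3.8 = 123.88
Denominator = 72.2
Re(z) = 22.04/72.2 = 0.3053
Im(z) = 123.88/72.2 = 1.7158

Re(z) = 0.3053, Im(z) = 1.7158


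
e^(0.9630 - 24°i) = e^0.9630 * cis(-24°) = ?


e^0.9630 = 2.61954
cos(-24°) = 0.91355
sin(-24°) = -0.40674
Real = 2.61954*0.91355 = 2.3931
Imag = 2.61954*(-0.40674) = -1.0655

2.3931 - 1.0655i


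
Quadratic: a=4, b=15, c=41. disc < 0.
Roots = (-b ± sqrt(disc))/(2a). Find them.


disc = 15^2 - 4*4*41 = 225 - 656 = -431
sqrt(|disc|) = sqrt(431) = 20.7605
Real part = -15/(2*4) = -1.8750
Imag part = 20.7605/(2*4) = 2.5951

-1.8750 ± 2.5951i


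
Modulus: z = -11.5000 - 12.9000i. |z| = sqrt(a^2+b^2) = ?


|z| = sqrt((-11.5)^2 + (-12.9)^2) = sqrt(132.25 + 166.41) = sqrt(298.66) = 17.2818

|z| = 17.2818


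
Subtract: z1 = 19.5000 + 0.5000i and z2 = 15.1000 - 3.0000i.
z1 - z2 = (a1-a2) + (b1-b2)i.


Real: 19.5 - 15.1 = 4.4
Imag: 0.5 + 3 = 3.5

4.4000 + 3.5000i


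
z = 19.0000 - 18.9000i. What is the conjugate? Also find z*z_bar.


z_bar = 19.0000 + 18.9000i
z*z_bar = 19^2 + (-18.9)^2 = 361 + 357.21 = 718.21

z_bar = 19.0000 + 18.9000i, z*z_bar = 718.21


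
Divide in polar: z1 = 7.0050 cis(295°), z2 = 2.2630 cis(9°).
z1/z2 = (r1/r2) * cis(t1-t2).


r = 7.0050 / 2.2630 = 3.0954
theta = 295° - 9° = 286° = 286° (mod 360)

3.0954 cis(286°)


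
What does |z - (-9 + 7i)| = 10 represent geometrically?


|z - z0| = r is a circle with center z0 and radius r.
Center = (-9, 7), radius = 10

Circle with center (-9, 7) and radius 10


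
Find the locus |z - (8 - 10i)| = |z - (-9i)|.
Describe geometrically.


Equal distances means the locus is the perpendicular bisector of z1 and z2.
Midpoint = ((8+0)/2, (-10+(-9))/2) = (4.0000, -9.5000)

Perpendicular bisector through (4.0000, -9.5000)


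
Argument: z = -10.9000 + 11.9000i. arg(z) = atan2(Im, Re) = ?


Re = -10.9, Im = 11.9
arg = atan2(11.9, -10.9) = 132.4886 degrees

arg(z) = 132.4886 degrees


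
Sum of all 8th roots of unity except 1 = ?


With w = e^(2*pi*i/8), all 8 of the 8th roots of unity w^0 = 1, w, ..., w^(7) sum to 0: 1 + w + ... + w^(7) = (1 - w^8)/(1 - w) = 0 since w^8 = 1, w ≠ 1.
Removing the root 1: w + w^2 + ... + w^(7) = 0 - 1 = -1

Sum = -1


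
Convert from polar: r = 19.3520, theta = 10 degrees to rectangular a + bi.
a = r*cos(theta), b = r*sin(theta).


a = 19.3520*cos(10°) = 19.3520*0.98481 = 19.0580
b = 19.3520*sin(10°) = 19.3520*0.173648 = 3.3604

19.0580 + 3.3604i


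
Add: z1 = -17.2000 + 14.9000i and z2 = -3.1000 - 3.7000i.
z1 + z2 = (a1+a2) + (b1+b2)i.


Real: -17.2 - 3.1 = -20.3
Imag: 14.9 - 3.7 = 11.2

-20.3000 + 11.2000i


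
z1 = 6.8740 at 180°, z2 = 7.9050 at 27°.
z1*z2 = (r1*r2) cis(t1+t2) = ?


r = 6.8740 * 7.9050 = 54.3390
theta = 180° + 27° = 207° = 207° (mod 360)

54.3390 cis(207°)


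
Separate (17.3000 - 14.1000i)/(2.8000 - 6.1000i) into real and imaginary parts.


Multiply by conjugate: (17.3000 - 14.1000i)(2.8000 + 6.1000i) / (2.8^2 + (-6.1)^2)
Numerator real = 17.3*2.8 - (14.1)*(-6.1) = 134.45
Numerator imag = -14.1*2.8 - 17.3*(-6.1) = 66.05
Denominator = 45.05
Re(z) = 134.45/45.05 = 2.9845
Im(z) = 66.05/45.05 = 1.4661

Re(z) = 2.9845, Im(z) = 1.4661


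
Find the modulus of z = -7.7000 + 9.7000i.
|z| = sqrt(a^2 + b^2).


|z| = sqrt((-7.7)^2 + 9.7^2) = sqrt(59.29 + 94.09) = sqrt(153.38) = 12.3847

|z| = 12.3847


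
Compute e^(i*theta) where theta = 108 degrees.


cos(108°) = -0.3090
sin(108°) = 0.9511

e^(i*108°) = -0.3090 + 0.9511i


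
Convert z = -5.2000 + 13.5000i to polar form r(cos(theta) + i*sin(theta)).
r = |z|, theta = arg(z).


r = sqrt(27.04+182.25) = sqrt(209.29) = 14.4669
theta = atan2(13.5, -5.2) = 111.0659 degrees

r = 14.4669, theta = 111.0659 degrees


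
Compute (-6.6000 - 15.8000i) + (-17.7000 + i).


Real: -6.6 - 17.7 = -24.3
Imag: -15.8 + 1 = -14.8

-24.3000 - 14.8000i


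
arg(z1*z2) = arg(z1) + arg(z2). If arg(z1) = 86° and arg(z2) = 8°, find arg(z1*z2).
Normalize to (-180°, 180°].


arg(z1*z2) = 86° + 8° = 94°
Normalized to (-180°, 180°]: 94°

94°


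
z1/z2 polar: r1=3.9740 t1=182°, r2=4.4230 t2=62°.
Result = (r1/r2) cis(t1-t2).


r = 3.9740 / 4.4230 = 0.8985
theta = 182° - 62° = 120° = 120° (mod 360)

0.8985 cis(120°)


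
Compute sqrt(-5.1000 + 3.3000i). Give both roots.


|z| = sqrt(26.01+10.89) = 6.0745
sqrt((|z|+a)/2) = sqrt((6.0745+(-5.1))/2) = sqrt(0.4873) = 0.6980
sqrt((|z|-a)/2) = sqrt((6.0745-(-5.1))/2) = sqrt(5.5873) = 2.3637

±(0.6980 + 2.3637i) i.e. 0.6980 + 2.3637i and -0.6980 - 2.3637i


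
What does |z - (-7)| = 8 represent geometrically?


|z - z0| = r is a circle with center z0 and radius r.
Center = (-7, 0), radius = 8

Circle with center (-7, 0) and radius 8


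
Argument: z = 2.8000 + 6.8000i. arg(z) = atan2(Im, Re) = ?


Re = 2.8, Im = 6.8
arg = atan2(6.8, 2.8) = 67.6199 degrees

arg(z) = 67.6199 degrees


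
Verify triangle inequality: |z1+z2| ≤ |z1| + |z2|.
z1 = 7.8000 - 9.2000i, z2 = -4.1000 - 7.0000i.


|z1| = sqrt(7.8^2 + (-9.2)^2) = sqrt(145.48) = 12.0615
|z2| = sqrt((-4.1)^2 + (-7)^2) = sqrt(65.81) = 8.1123
z1+z2 = 3.7000 - 16.2000i
|z1+z2| = sqrt(276.13) = 16.6172
|z1|+|z2| = 12.0615 + 8.1123 = 20.1738

|z1+z2| = 16.6172 ≤ |z1|+|z2| = 20.1738 (verified)


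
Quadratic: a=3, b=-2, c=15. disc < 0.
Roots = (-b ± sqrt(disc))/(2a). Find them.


disc = (-2)^2 - 4*3*15 = 4 - 180 = -176
sqrt(|disc|) = sqrt(176) = 13.2665
Real part = 2/(2*3) = 0.3333
Imag part = 13.2665/(2*3) = 2.2111

0.3333 ± 2.2111i


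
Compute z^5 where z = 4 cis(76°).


r^5 = 4^5 = 1024
n*theta = 5*76° = 380° = 20° (mod 360)
a = 1024*cos(20°) = 962.2452
b = 1024*sin(20°) = 350.2286

1024 cis(20°) = 962.2452 + 350.2286i
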